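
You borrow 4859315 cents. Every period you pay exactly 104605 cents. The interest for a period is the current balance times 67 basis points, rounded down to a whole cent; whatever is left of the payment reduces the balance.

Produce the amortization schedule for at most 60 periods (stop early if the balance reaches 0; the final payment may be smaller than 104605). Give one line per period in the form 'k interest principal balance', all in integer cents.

1 32557 72048 4787267
2 32074 72531 4714736
3 31588 73017 4641719
4 31099 73506 4568213
5 30607 73998 4494215
6 30111 74494 4419721
7 29612 74993 4344728
8 29109 75496 4269232
9 28603 76002 4193230
10 28094 76511 4116719
11 27582 77023 4039696
12 27065 77540 3962156
13 26546 78059 3884097
14 26023 78582 3805515
15 25496 79109 3726406
16 24966 79639 3646767
17 24433 80172 3566595
18 23896 80709 3485886
19 23355 81250 3404636
20 22811 81794 3322842
21 22263 82342 3240500
22 21711 82894 3157606
23 21155 83450 3074156
24 20596 84009 2990147
25 20033 84572 2905575
26 19467 85138 2820437
27 18896 85709 2734728
28 18322 86283 2648445
29 17744 86861 2561584
30 17162 87443 2474141
31 16576 88029 2386112
32 15986 88619 2297493
33 15393 89212 2208281
34 14795 89810 2118471
35 14193 90412 2028059
36 13587 91018 1937041
37 12978 91627 1845414
38 12364 92241 1753173
39 11746 92859 1660314
40 11124 93481 1566833
41 10497 94108 1472725
42 9867 94738 1377987
43 9232 95373 1282614
44 8593 96012 1186602
45 7950 96655 1089947
46 7302 97303 992644
47 6650 97955 894689
48 5994 98611 796078
49 5333 99272 696806
50 4668 99937 596869
51 3999 100606 496263
52 3324 101281 394982
53 2646 101959 293023
54 1963 102642 190381
55 1275 103330 87051
56 583 87051 0

1. interest=⌊4859315·67/10000⌋=32557; principal=104605-32557=72048; balance=4859315-72048=4787267
2. interest=⌊4787267·67/10000⌋=32074; principal=104605-32074=72531; balance=4787267-72531=4714736
3. interest=⌊4714736·67/10000⌋=31588; principal=104605-31588=73017; balance=4714736-73017=4641719
4. interest=⌊4641719·67/10000⌋=31099; principal=104605-31099=73506; balance=4641719-73506=4568213
5. interest=⌊4568213·67/10000⌋=30607; principal=104605-30607=73998; balance=4568213-73998=4494215
6. interest=⌊4494215·67/10000⌋=30111; principal=104605-30111=74494; balance=4494215-74494=4419721
7. interest=⌊4419721·67/10000⌋=29612; principal=104605-29612=74993; balance=4419721-74993=4344728
8. interest=⌊4344728·67/10000⌋=29109; principal=104605-29109=75496; balance=4344728-75496=4269232
9. interest=⌊4269232·67/10000⌋=28603; principal=104605-28603=76002; balance=4269232-76002=4193230
10. interest=⌊4193230·67/10000⌋=28094; principal=104605-28094=76511; balance=4193230-76511=4116719
11. interest=⌊4116719·67/10000⌋=27582; principal=104605-27582=77023; balance=4116719-77023=4039696
12. interest=⌊4039696·67/10000⌋=27065; principal=104605-27065=77540; balance=4039696-77540=3962156
13. interest=⌊3962156·67/10000⌋=26546; principal=104605-26546=78059; balance=3962156-78059=3884097
14. interest=⌊3884097·67/10000⌋=26023; principal=104605-26023=78582; balance=3884097-78582=3805515
15. interest=⌊3805515·67/10000⌋=25496; principal=104605-25496=79109; balance=3805515-79109=3726406
16. interest=⌊3726406·67/10000⌋=24966; principal=104605-24966=79639; balance=3726406-79639=3646767
17. interest=⌊3646767·67/10000⌋=24433; principal=104605-24433=80172; balance=3646767-80172=3566595
18. interest=⌊3566595·67/10000⌋=23896; principal=104605-23896=80709; balance=3566595-80709=3485886
19. interest=⌊3485886·67/10000⌋=23355; principal=104605-23355=81250; balance=3485886-81250=3404636
20. interest=⌊3404636·67/10000⌋=22811; principal=104605-22811=81794; balance=3404636-81794=3322842
21. interest=⌊3322842·67/10000⌋=22263; principal=104605-22263=82342; balance=3322842-82342=3240500
22. interest=⌊3240500·67/10000⌋=21711; principal=104605-21711=82894; balance=3240500-82894=3157606
23. interest=⌊3157606·67/10000⌋=21155; principal=104605-21155=83450; balance=3157606-83450=3074156
24. interest=⌊3074156·67/10000⌋=20596; principal=104605-20596=84009; balance=3074156-84009=2990147
25. interest=⌊2990147·67/10000⌋=20033; principal=104605-20033=84572; balance=2990147-84572=2905575
26. interest=⌊2905575·67/10000⌋=19467; principal=104605-19467=85138; balance=2905575-85138=2820437
27. interest=⌊2820437·67/10000⌋=18896; principal=104605-18896=85709; balance=2820437-85709=2734728
28. interest=⌊2734728·67/10000⌋=18322; principal=104605-18322=86283; balance=2734728-86283=2648445
29. interest=⌊2648445·67/10000⌋=17744; principal=104605-17744=86861; balance=2648445-86861=2561584
30. interest=⌊2561584·67/10000⌋=17162; principal=104605-17162=87443; balance=2561584-87443=2474141
31. interest=⌊2474141·67/10000⌋=16576; principal=104605-16576=88029; balance=2474141-88029=2386112
32. interest=⌊2386112·67/10000⌋=15986; principal=104605-15986=88619; balance=2386112-88619=2297493
33. interest=⌊2297493·67/10000⌋=15393; principal=104605-15393=89212; balance=2297493-89212=2208281
34. interest=⌊2208281·67/10000⌋=14795; principal=104605-14795=89810; balance=2208281-89810=2118471
35. interest=⌊2118471·67/10000⌋=14193; principal=104605-14193=90412; balance=2118471-90412=2028059
36. interest=⌊2028059·67/10000⌋=13587; principal=104605-13587=91018; balance=2028059-91018=1937041
37. interest=⌊1937041·67/10000⌋=12978; principal=104605-12978=91627; balance=1937041-91627=1845414
38. interest=⌊1845414·67/10000⌋=12364; principal=104605-12364=92241; balance=1845414-92241=1753173
39. interest=⌊1753173·67/10000⌋=11746; principal=104605-11746=92859; balance=1753173-92859=1660314
40. interest=⌊1660314·67/10000⌋=11124; principal=104605-11124=93481; balance=1660314-93481=1566833
41. interest=⌊1566833·67/10000⌋=10497; principal=104605-10497=94108; balance=1566833-94108=1472725
42. interest=⌊1472725·67/10000⌋=9867; principal=104605-9867=94738; balance=1472725-94738=1377987
43. interest=⌊1377987·67/10000⌋=9232; principal=104605-9232=95373; balance=1377987-95373=1282614
44. interest=⌊1282614·67/10000⌋=8593; principal=104605-8593=96012; balance=1282614-96012=1186602
45. interest=⌊1186602·67/10000⌋=7950; principal=104605-7950=96655; balance=1186602-96655=1089947
46. interest=⌊1089947·67/10000⌋=7302; principal=104605-7302=97303; balance=1089947-97303=992644
47. interest=⌊992644·67/10000⌋=6650; principal=104605-6650=97955; balance=992644-97955=894689
48. interest=⌊894689·67/10000⌋=5994; principal=104605-5994=98611; balance=894689-98611=796078
49. interest=⌊796078·67/10000⌋=5333; principal=104605-5333=99272; balance=796078-99272=696806
50. interest=⌊696806·67/10000⌋=4668; principal=104605-4668=99937; balance=696806-99937=596869
51. interest=⌊596869·67/10000⌋=3999; principal=104605-3999=100606; balance=596869-100606=496263
52. interest=⌊496263·67/10000⌋=3324; principal=104605-3324=101281; balance=496263-101281=394982
53. interest=⌊394982·67/10000⌋=2646; principal=104605-2646=101959; balance=394982-101959=293023
54. interest=⌊293023·67/10000⌋=1963; principal=104605-1963=102642; balance=293023-102642=190381
55. interest=⌊190381·67/10000⌋=1275; principal=104605-1275=103330; balance=190381-103330=87051
56. interest=⌊87051·67/10000⌋=583; principal=min(104605-583,87051)=87051; balance=87051-87051=0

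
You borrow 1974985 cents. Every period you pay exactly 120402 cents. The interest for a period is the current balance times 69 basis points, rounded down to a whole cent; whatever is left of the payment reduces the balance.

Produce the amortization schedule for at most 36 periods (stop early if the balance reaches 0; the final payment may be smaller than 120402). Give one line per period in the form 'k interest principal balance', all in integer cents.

1. interest=⌊1974985·69/10000⌋=13627; principal=120402-13627=106775; balance=1974985-106775=1868210
2. interest=⌊1868210·69/10000⌋=12890; principal=120402-12890=107512; balance=1868210-107512=1760698
3. interest=⌊1760698·69/10000⌋=12148; principal=120402-12148=108254; balance=1760698-108254=1652444
4. interest=⌊1652444·69/10000⌋=11401; principal=120402-11401=109001; balance=1652444-109001=1543443
5. interest=⌊1543443·69/10000⌋=10649; principal=120402-10649=109753; balance=1543443-109753=1433690
6. interest=⌊1433690·69/10000⌋=9892; principal=120402-9892=110510; balance=1433690-110510=1323180
7. interest=⌊1323180·69/10000⌋=9129; principal=120402-9129=111273; balance=1323180-111273=1211907
8. interest=⌊1211907·69/10000⌋=8362; principal=120402-8362=112040; balance=1211907-112040=1099867
9. interest=⌊1099867·69/10000⌋=7589; principal=120402-7589=112813; balance=1099867-112813=987054
10. interest=⌊987054·69/10000⌋=6810; principal=120402-6810=113592; balance=987054-113592=873462
11. interest=⌊873462·69/10000⌋=6026; principal=120402-6026=114376; balance=873462-114376=759086
12. interest=⌊759086·69/10000⌋=5237; principal=120402-5237=115165; balance=759086-115165=643921
13. interest=⌊643921·69/10000⌋=4443; principal=120402-4443=115959; balance=643921-115959=527962
14. interest=⌊527962·69/10000⌋=3642; principal=120402-3642=116760; balance=527962-116760=411202
15. interest=⌊411202·69/10000⌋=2837; principal=120402-2837=117565; balance=411202-117565=293637
16. interest=⌊293637·69/10000⌋=2026; principal=120402-2026=118376; balance=293637-118376=175261
17. interest=⌊175261·69/10000⌋=1209; principal=120402-1209=119193; balance=175261-119193=56068
18. interest=⌊56068·69/10000⌋=386; principal=min(120402-386,56068)=56068; balance=56068-56068=0

1 13627 106775 1868210
2 12890 107512 1760698
3 12148 108254 1652444
4 11401 109001 1543443
5 10649 109753 1433690
6 9892 110510 1323180
7 9129 111273 1211907
8 8362 112040 1099867
9 7589 112813 987054
10 6810 113592 873462
11 6026 114376 759086
12 5237 115165 643921
13 4443 115959 527962
14 3642 116760 411202
15 2837 117565 293637
16 2026 118376 175261
17 1209 119193 56068
18 386 56068 0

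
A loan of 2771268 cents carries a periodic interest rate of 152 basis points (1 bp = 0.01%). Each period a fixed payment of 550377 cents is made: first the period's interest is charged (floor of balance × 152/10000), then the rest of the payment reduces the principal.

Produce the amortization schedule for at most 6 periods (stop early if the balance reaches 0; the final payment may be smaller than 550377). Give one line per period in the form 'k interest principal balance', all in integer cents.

1 42123 508254 2263014
2 34397 515980 1747034
3 26554 523823 1223211
4 18592 531785 691426
5 10509 539868 151558
6 2303 151558 0

1. interest=⌊2771268·152/10000⌋=42123; principal=550377-42123=508254; balance=2771268-508254=2263014
2. interest=⌊2263014·152/10000⌋=34397; principal=550377-34397=515980; balance=2263014-515980=1747034
3. interest=⌊1747034·152/10000⌋=26554; principal=550377-26554=523823; balance=1747034-523823=1223211
4. interest=⌊1223211·152/10000⌋=18592; principal=550377-18592=531785; balance=1223211-531785=691426
5. interest=⌊691426·152/10000⌋=10509; principal=550377-10509=539868; balance=691426-539868=151558
6. interest=⌊151558·152/10000⌋=2303; principal=min(550377-2303,151558)=151558; balance=151558-151558=0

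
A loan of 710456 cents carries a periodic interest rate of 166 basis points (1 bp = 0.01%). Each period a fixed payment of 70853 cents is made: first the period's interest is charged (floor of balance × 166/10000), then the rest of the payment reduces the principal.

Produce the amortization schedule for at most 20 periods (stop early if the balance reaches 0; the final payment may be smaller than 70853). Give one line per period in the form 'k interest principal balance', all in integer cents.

1. interest=⌊710456·166/10000⌋=11793; principal=70853-11793=59060; balance=710456-59060=651396
2. interest=⌊651396·166/10000⌋=10813; principal=70853-10813=60040; balance=651396-60040=591356
3. interest=⌊591356·166/10000⌋=9816; principal=70853-9816=61037; balance=591356-61037=530319
4. interest=⌊530319·166/10000⌋=8803; principal=70853-8803=62050; balance=530319-62050=468269
5. interest=⌊468269·166/10000⌋=7773; principal=70853-7773=63080; balance=468269-63080=405189
6. interest=⌊405189·166/10000⌋=6726; principal=70853-6726=64127; balance=405189-64127=341062
7. interest=⌊341062·166/10000⌋=5661; principal=70853-5661=65192; balance=341062-65192=275870
8. interest=⌊275870·166/10000⌋=4579; principal=70853-4579=66274; balance=275870-66274=209596
9. interest=⌊209596·166/10000⌋=3479; principal=70853-3479=67374; balance=209596-67374=142222
10. interest=⌊142222·166/10000⌋=2360; principal=70853-2360=68493; balance=142222-68493=73729
11. interest=⌊73729·166/10000⌋=1223; principal=70853-1223=69630; balance=73729-69630=4099
12. interest=⌊4099·166/10000⌋=68; principal=min(70853-68,4099)=4099; balance=4099-4099=0

1 11793 59060 651396
2 10813 60040 591356
3 9816 61037 530319
4 8803 62050 468269
5 7773 63080 405189
6 6726 64127 341062
7 5661 65192 275870
8 4579 66274 209596
9 3479 67374 142222
10 2360 68493 73729
11 1223 69630 4099
12 68 4099 0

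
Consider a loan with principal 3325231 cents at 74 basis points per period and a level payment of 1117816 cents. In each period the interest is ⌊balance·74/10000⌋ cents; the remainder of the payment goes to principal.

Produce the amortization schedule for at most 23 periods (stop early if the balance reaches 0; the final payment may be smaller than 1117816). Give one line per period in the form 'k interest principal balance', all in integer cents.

1 24606 1093210 2232021
2 16516 1101300 1130721
3 8367 1109449 21272
4 157 21272 0

1. interest=⌊3325231·74/10000⌋=24606; principal=1117816-24606=1093210; balance=3325231-1093210=2232021
2. interest=⌊2232021·74/10000⌋=16516; principal=1117816-16516=1101300; balance=2232021-1101300=1130721
3. interest=⌊1130721·74/10000⌋=8367; principal=1117816-8367=1109449; balance=1130721-1109449=21272
4. interest=⌊21272·74/10000⌋=157; principal=min(1117816-157,21272)=21272; balance=21272-21272=0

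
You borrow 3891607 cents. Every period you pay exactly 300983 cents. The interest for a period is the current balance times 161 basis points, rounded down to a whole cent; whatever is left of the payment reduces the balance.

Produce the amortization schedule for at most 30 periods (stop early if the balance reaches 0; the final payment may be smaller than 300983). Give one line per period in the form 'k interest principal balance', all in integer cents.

1. interest=⌊3891607·161/10000⌋=62654; principal=300983-62654=238329; balance=3891607-238329=3653278
2. interest=⌊3653278·161/10000⌋=58817; principal=300983-58817=242166; balance=3653278-242166=3411112
3. interest=⌊3411112·161/10000⌋=54918; principal=300983-54918=246065; balance=3411112-246065=3165047
4. interest=⌊3165047·161/10000⌋=50957; principal=300983-50957=250026; balance=3165047-250026=2915021
5. interest=⌊2915021·161/10000⌋=46931; principal=300983-46931=254052; balance=2915021-254052=2660969
6. interest=⌊2660969·161/10000⌋=42841; principal=300983-42841=258142; balance=2660969-258142=2402827
7. interest=⌊2402827·161/10000⌋=38685; principal=300983-38685=262298; balance=2402827-262298=2140529
8. interest=⌊2140529·161/10000⌋=34462; principal=300983-34462=266521; balance=2140529-266521=1874008
9. interest=⌊1874008·161/10000⌋=30171; principal=300983-30171=270812; balance=1874008-270812=1603196
10. interest=⌊1603196·161/10000⌋=25811; principal=300983-25811=275172; balance=1603196-275172=1328024
11. interest=⌊1328024·161/10000⌋=21381; principal=300983-21381=279602; balance=1328024-279602=1048422
12. interest=⌊1048422·161/10000⌋=16879; principal=300983-16879=284104; balance=1048422-284104=764318
13. interest=⌊764318·161/10000⌋=12305; principal=300983-12305=288678; balance=764318-288678=475640
14. interest=⌊475640·161/10000⌋=7657; principal=300983-7657=293326; balance=475640-293326=182314
15. interest=⌊182314·161/10000⌋=2935; principal=min(300983-2935,182314)=182314; balance=182314-182314=0

1 62654 238329 3653278
2 58817 242166 3411112
3 54918 246065 3165047
4 50957 250026 2915021
5 46931 254052 2660969
6 42841 258142 2402827
7 38685 262298 2140529
8 34462 266521 1874008
9 30171 270812 1603196
10 25811 275172 1328024
11 21381 279602 1048422
12 16879 284104 764318
13 12305 288678 475640
14 7657 293326 182314
15 2935 182314 0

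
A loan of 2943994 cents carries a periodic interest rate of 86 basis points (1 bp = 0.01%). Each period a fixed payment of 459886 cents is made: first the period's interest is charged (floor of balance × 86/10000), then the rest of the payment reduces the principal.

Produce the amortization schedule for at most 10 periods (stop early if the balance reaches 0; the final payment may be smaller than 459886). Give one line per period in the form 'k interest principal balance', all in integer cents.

1 25318 434568 2509426
2 21581 438305 2071121
3 17811 442075 1629046
4 14009 445877 1183169
5 10175 449711 733458
6 6307 453579 279879
7 2406 279879 0

1. interest=⌊2943994·86/10000⌋=25318; principal=459886-25318=434568; balance=2943994-434568=2509426
2. interest=⌊2509426·86/10000⌋=21581; principal=459886-21581=438305; balance=2509426-438305=2071121
3. interest=⌊2071121·86/10000⌋=17811; principal=459886-17811=442075; balance=2071121-442075=1629046
4. interest=⌊1629046·86/10000⌋=14009; principal=459886-14009=445877; balance=1629046-445877=1183169
5. interest=⌊1183169·86/10000⌋=10175; principal=459886-10175=449711; balance=1183169-449711=733458
6. interest=⌊733458·86/10000⌋=6307; principal=459886-6307=453579; balance=733458-453579=279879
7. interest=⌊279879·86/10000⌋=2406; principal=min(459886-2406,279879)=279879; balance=279879-279879=0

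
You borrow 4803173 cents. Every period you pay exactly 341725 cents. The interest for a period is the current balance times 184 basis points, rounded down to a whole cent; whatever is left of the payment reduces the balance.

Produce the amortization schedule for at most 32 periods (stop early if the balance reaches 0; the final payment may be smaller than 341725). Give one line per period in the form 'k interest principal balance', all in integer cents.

1. interest=⌊4803173·184/10000⌋=88378; principal=341725-88378=253347; balance=4803173-253347=4549826
2. interest=⌊4549826·184/10000⌋=83716; principal=341725-83716=258009; balance=4549826-258009=4291817
3. interest=⌊4291817·184/10000⌋=78969; principal=341725-78969=262756; balance=4291817-262756=4029061
4. interest=⌊4029061·184/10000⌋=74134; principal=341725-74134=267591; balance=4029061-267591=3761470
5. interest=⌊3761470·184/10000⌋=69211; principal=341725-69211=272514; balance=3761470-272514=3488956
6. interest=⌊3488956·184/10000⌋=64196; principal=341725-64196=277529; balance=3488956-277529=3211427
7. interest=⌊3211427·184/10000⌋=59090; principal=341725-59090=282635; balance=3211427-282635=2928792
8. interest=⌊2928792·184/10000⌋=53889; principal=341725-53889=287836; balance=2928792-287836=2640956
9. interest=⌊2640956·184/10000⌋=48593; principal=341725-48593=293132; balance=2640956-293132=2347824
10. interest=⌊2347824·184/10000⌋=43199; principal=341725-43199=298526; balance=2347824-298526=2049298
11. interest=⌊2049298·184/10000⌋=37707; principal=341725-37707=304018; balance=2049298-304018=1745280
12. interest=⌊1745280·184/10000⌋=32113; principal=341725-32113=309612; balance=1745280-309612=1435668
13. interest=⌊1435668·184/10000⌋=26416; principal=341725-26416=315309; balance=1435668-315309=1120359
14. interest=⌊1120359·184/10000⌋=20614; principal=341725-20614=321111; balance=1120359-321111=799248
15. interest=⌊799248·184/10000⌋=14706; principal=341725-14706=327019; balance=799248-327019=472229
16. interest=⌊472229·184/10000⌋=8689; principal=341725-8689=333036; balance=472229-333036=139193
17. interest=⌊139193·184/10000⌋=2561; principal=min(341725-2561,139193)=139193; balance=139193-139193=0

1 88378 253347 4549826
2 83716 258009 4291817
3 78969 262756 4029061
4 74134 267591 3761470
5 69211 272514 3488956
6 64196 277529 3211427
7 59090 282635 2928792
8 53889 287836 2640956
9 48593 293132 2347824
10 43199 298526 2049298
11 37707 304018 1745280
12 32113 309612 1435668
13 26416 315309 1120359
14 20614 321111 799248
15 14706 327019 472229
16 8689 333036 139193
17 2561 139193 0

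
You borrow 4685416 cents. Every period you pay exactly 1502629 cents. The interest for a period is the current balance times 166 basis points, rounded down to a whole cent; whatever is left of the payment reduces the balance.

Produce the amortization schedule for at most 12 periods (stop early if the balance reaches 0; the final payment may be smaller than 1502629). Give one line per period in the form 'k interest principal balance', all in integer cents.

1 77777 1424852 3260564
2 54125 1448504 1812060
3 30080 1472549 339511
4 5635 339511 0

1. interest=⌊4685416·166/10000⌋=77777; principal=1502629-77777=1424852; balance=4685416-1424852=3260564
2. interest=⌊3260564·166/10000⌋=54125; principal=1502629-54125=1448504; balance=3260564-1448504=1812060
3. interest=⌊1812060·166/10000⌋=30080; principal=1502629-30080=1472549; balance=1812060-1472549=339511
4. interest=⌊339511·166/10000⌋=5635; principal=min(1502629-5635,339511)=339511; balance=339511-339511=0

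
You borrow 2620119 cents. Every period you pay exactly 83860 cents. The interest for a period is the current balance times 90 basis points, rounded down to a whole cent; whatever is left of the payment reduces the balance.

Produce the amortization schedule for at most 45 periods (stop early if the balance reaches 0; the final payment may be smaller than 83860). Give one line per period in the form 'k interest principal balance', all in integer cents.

1 23581 60279 2559840
2 23038 60822 2499018
3 22491 61369 2437649
4 21938 61922 2375727
5 21381 62479 2313248
6 20819 63041 2250207
7 20251 63609 2186598
8 19679 64181 2122417
9 19101 64759 2057658
10 18518 65342 1992316
11 17930 65930 1926386
12 17337 66523 1859863
13 16738 67122 1792741
14 16134 67726 1725015
15 15525 68335 1656680
16 14910 68950 1587730
17 14289 69571 1518159
18 13663 70197 1447962
19 13031 70829 1377133
20 12394 71466 1305667
21 11751 72109 1233558
22 11102 72758 1160800
23 10447 73413 1087387
24 9786 74074 1013313
25 9119 74741 938572
26 8447 75413 863159
27 7768 76092 787067
28 7083 76777 710290
29 6392 77468 632822
30 5695 78165 554657
31 4991 78869 475788
32 4282 79578 396210
33 3565 80295 315915
34 2843 81017 234898
35 2114 81746 153152
36 1378 82482 70670
37 636 70670 0

1. interest=⌊2620119·90/10000⌋=23581; principal=83860-23581=60279; balance=2620119-60279=2559840
2. interest=⌊2559840·90/10000⌋=23038; principal=83860-23038=60822; balance=2559840-60822=2499018
3. interest=⌊2499018·90/10000⌋=22491; principal=83860-22491=61369; balance=2499018-61369=2437649
4. interest=⌊2437649·90/10000⌋=21938; principal=83860-21938=61922; balance=2437649-61922=2375727
5. interest=⌊2375727·90/10000⌋=21381; principal=83860-21381=62479; balance=2375727-62479=2313248
6. interest=⌊2313248·90/10000⌋=20819; principal=83860-20819=63041; balance=2313248-63041=2250207
7. interest=⌊2250207·90/10000⌋=20251; principal=83860-20251=63609; balance=2250207-63609=2186598
8. interest=⌊2186598·90/10000⌋=19679; principal=83860-19679=64181; balance=2186598-64181=2122417
9. interest=⌊2122417·90/10000⌋=19101; principal=83860-19101=64759; balance=2122417-64759=2057658
10. interest=⌊2057658·90/10000⌋=18518; principal=83860-18518=65342; balance=2057658-65342=1992316
11. interest=⌊1992316·90/10000⌋=17930; principal=83860-17930=65930; balance=1992316-65930=1926386
12. interest=⌊1926386·90/10000⌋=17337; principal=83860-17337=66523; balance=1926386-66523=1859863
13. interest=⌊1859863·90/10000⌋=16738; principal=83860-16738=67122; balance=1859863-67122=1792741
14. interest=⌊1792741·90/10000⌋=16134; principal=83860-16134=67726; balance=1792741-67726=1725015
15. interest=⌊1725015·90/10000⌋=15525; principal=83860-15525=68335; balance=1725015-68335=1656680
16. interest=⌊1656680·90/10000⌋=14910; principal=83860-14910=68950; balance=1656680-68950=1587730
17. interest=⌊1587730·90/10000⌋=14289; principal=83860-14289=69571; balance=1587730-69571=1518159
18. interest=⌊1518159·90/10000⌋=13663; principal=83860-13663=70197; balance=1518159-70197=1447962
19. interest=⌊1447962·90/10000⌋=13031; principal=83860-13031=70829; balance=1447962-70829=1377133
20. interest=⌊1377133·90/10000⌋=12394; principal=83860-12394=71466; balance=1377133-71466=1305667
21. interest=⌊1305667·90/10000⌋=11751; principal=83860-11751=72109; balance=1305667-72109=1233558
22. interest=⌊1233558·90/10000⌋=11102; principal=83860-11102=72758; balance=1233558-72758=1160800
23. interest=⌊1160800·90/10000⌋=10447; principal=83860-10447=73413; balance=1160800-73413=1087387
24. interest=⌊1087387·90/10000⌋=9786; principal=83860-9786=74074; balance=1087387-74074=1013313
25. interest=⌊1013313·90/10000⌋=9119; principal=83860-9119=74741; balance=1013313-74741=938572
26. interest=⌊938572·90/10000⌋=8447; principal=83860-8447=75413; balance=938572-75413=863159
27. interest=⌊863159·90/10000⌋=7768; principal=83860-7768=76092; balance=863159-76092=787067
28. interest=⌊787067·90/10000⌋=7083; principal=83860-7083=76777; balance=787067-76777=710290
29. interest=⌊710290·90/10000⌋=6392; principal=83860-6392=77468; balance=710290-77468=632822
30. interest=⌊632822·90/10000⌋=5695; principal=83860-5695=78165; balance=632822-78165=554657
31. interest=⌊554657·90/10000⌋=4991; principal=83860-4991=78869; balance=554657-78869=475788
32. interest=⌊475788·90/10000⌋=4282; principal=83860-4282=79578; balance=475788-79578=396210
33. interest=⌊396210·90/10000⌋=3565; principal=83860-3565=80295; balance=396210-80295=315915
34. interest=⌊315915·90/10000⌋=2843; principal=83860-2843=81017; balance=315915-81017=234898
35. interest=⌊234898·90/10000⌋=2114; principal=83860-2114=81746; balance=234898-81746=153152
36. interest=⌊153152·90/10000⌋=1378; principal=83860-1378=82482; balance=153152-82482=70670
37. interest=⌊70670·90/10000⌋=636; principal=min(83860-636,70670)=70670; balance=70670-70670=0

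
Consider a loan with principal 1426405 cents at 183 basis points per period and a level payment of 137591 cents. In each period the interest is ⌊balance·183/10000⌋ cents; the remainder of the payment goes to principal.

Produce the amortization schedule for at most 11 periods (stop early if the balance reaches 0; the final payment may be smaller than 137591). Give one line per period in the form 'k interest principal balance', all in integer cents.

1 26103 111488 1314917
2 24062 113529 1201388
3 21985 115606 1085782
4 19869 117722 968060
5 17715 119876 848184
6 15521 122070 726114
7 13287 124304 601810
8 11013 126578 475232
9 8696 128895 346337
10 6337 131254 215083
11 3936 133655 81428

1. interest=⌊1426405·183/10000⌋=26103; principal=137591-26103=111488; balance=1426405-111488=1314917
2. interest=⌊1314917·183/10000⌋=24062; principal=137591-24062=113529; balance=1314917-113529=1201388
3. interest=⌊1201388·183/10000⌋=21985; principal=137591-21985=115606; balance=1201388-115606=1085782
4. interest=⌊1085782·183/10000⌋=19869; principal=137591-19869=117722; balance=1085782-117722=968060
5. interest=⌊968060·183/10000⌋=17715; principal=137591-17715=119876; balance=968060-119876=848184
6. interest=⌊848184·183/10000⌋=15521; principal=137591-15521=122070; balance=848184-122070=726114
7. interest=⌊726114·183/10000⌋=13287; principal=137591-13287=124304; balance=726114-124304=601810
8. interest=⌊601810·183/10000⌋=11013; principal=137591-11013=126578; balance=601810-126578=475232
9. interest=⌊475232·183/10000⌋=8696; principal=137591-8696=128895; balance=475232-128895=346337
10. interest=⌊346337·183/10000⌋=6337; principal=137591-6337=131254; balance=346337-131254=215083
11. interest=⌊215083·183/10000⌋=3936; principal=137591-3936=133655; balance=215083-133655=81428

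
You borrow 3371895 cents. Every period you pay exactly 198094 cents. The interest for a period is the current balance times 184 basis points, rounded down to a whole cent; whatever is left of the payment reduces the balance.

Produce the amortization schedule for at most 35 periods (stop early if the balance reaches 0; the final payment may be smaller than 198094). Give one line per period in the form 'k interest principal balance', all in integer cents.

1 62042 136052 3235843
2 59539 138555 3097288
3 56990 141104 2956184
4 54393 143701 2812483
5 51749 146345 2666138
6 49056 149038 2517100
7 46314 151780 2365320
8 43521 154573 2210747
9 40677 157417 2053330
10 37781 160313 1893017
11 34831 163263 1729754
12 31827 166267 1563487
13 28768 169326 1394161
14 25652 172442 1221719
15 22479 175615 1046104
16 19248 178846 867258
17 15957 182137 685121
18 12606 185488 499633
19 9193 188901 310732
20 5717 192377 118355
21 2177 118355 0

1. interest=⌊3371895·184/10000⌋=62042; principal=198094-62042=136052; balance=3371895-136052=3235843
2. interest=⌊3235843·184/10000⌋=59539; principal=198094-59539=138555; balance=3235843-138555=3097288
3. interest=⌊3097288·184/10000⌋=56990; principal=198094-56990=141104; balance=3097288-141104=2956184
4. interest=⌊2956184·184/10000⌋=54393; principal=198094-54393=143701; balance=2956184-143701=2812483
5. interest=⌊2812483·184/10000⌋=51749; principal=198094-51749=146345; balance=2812483-146345=2666138
6. interest=⌊2666138·184/10000⌋=49056; principal=198094-49056=149038; balance=2666138-149038=2517100
7. interest=⌊2517100·184/10000⌋=46314; principal=198094-46314=151780; balance=2517100-151780=2365320
8. interest=⌊2365320·184/10000⌋=43521; principal=198094-43521=154573; balance=2365320-154573=2210747
9. interest=⌊2210747·184/10000⌋=40677; principal=198094-40677=157417; balance=2210747-157417=2053330
10. interest=⌊2053330·184/10000⌋=37781; principal=198094-37781=160313; balance=2053330-160313=1893017
11. interest=⌊1893017·184/10000⌋=34831; principal=198094-34831=163263; balance=1893017-163263=1729754
12. interest=⌊1729754·184/10000⌋=31827; principal=198094-31827=166267; balance=1729754-166267=1563487
13. interest=⌊1563487·184/10000⌋=28768; principal=198094-28768=169326; balance=1563487-169326=1394161
14. interest=⌊1394161·184/10000⌋=25652; principal=198094-25652=172442; balance=1394161-172442=1221719
15. interest=⌊1221719·184/10000⌋=22479; principal=198094-22479=175615; balance=1221719-175615=1046104
16. interest=⌊1046104·184/10000⌋=19248; principal=198094-19248=178846; balance=1046104-178846=867258
17. interest=⌊867258·184/10000⌋=15957; principal=198094-15957=182137; balance=867258-182137=685121
18. interest=⌊685121·184/10000⌋=12606; principal=198094-12606=185488; balance=685121-185488=499633
19. interest=⌊499633·184/10000⌋=9193; principal=198094-9193=188901; balance=499633-188901=310732
20. interest=⌊310732·184/10000⌋=5717; principal=198094-5717=192377; balance=310732-192377=118355
21. interest=⌊118355·184/10000⌋=2177; principal=min(198094-2177,118355)=118355; balance=118355-118355=0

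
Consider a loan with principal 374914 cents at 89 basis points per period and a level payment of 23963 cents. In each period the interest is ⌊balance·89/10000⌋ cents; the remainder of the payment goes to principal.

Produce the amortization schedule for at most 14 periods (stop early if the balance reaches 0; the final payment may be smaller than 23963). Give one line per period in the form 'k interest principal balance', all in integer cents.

1. interest=⌊374914·89/10000⌋=3336; principal=23963-3336=20627; balance=374914-20627=354287
2. interest=⌊354287·89/10000⌋=3153; principal=23963-3153=20810; balance=354287-20810=333477
3. interest=⌊333477·89/10000⌋=2967; principal=23963-2967=20996; balance=333477-20996=312481
4. interest=⌊312481·89/10000⌋=2781; principal=23963-2781=21182; balance=312481-21182=291299
5. interest=⌊291299·89/10000⌋=2592; principal=23963-2592=21371; balance=291299-21371=269928
6. interest=⌊269928·89/10000⌋=2402; principal=23963-2402=21561; balance=269928-21561=248367
7. interest=⌊248367·89/10000⌋=2210; principal=23963-2210=21753; balance=248367-21753=226614
8. interest=⌊226614·89/10000⌋=2016; principal=23963-2016=21947; balance=226614-21947=204667
9. interest=⌊204667·89/10000⌋=1821; principal=23963-1821=22142; balance=204667-22142=182525
10. interest=⌊182525·89/10000⌋=1624; principal=23963-1624=22339; balance=182525-22339=160186
11. interest=⌊160186·89/10000⌋=1425; principal=23963-1425=22538; balance=160186-22538=137648
12. interest=⌊137648·89/10000⌋=1225; principal=23963-1225=22738; balance=137648-22738=114910
13. interest=⌊114910·89/10000⌋=1022; principal=23963-1022=22941; balance=114910-22941=91969
14. interest=⌊91969·89/10000⌋=818; principal=23963-818=23145; balance=91969-23145=68824

1 3336 20627 354287
2 3153 20810 333477
3 2967 20996 312481
4 2781 21182 291299
5 2592 21371 269928
6 2402 21561 248367
7 2210 21753 226614
8 2016 21947 204667
9 1821 22142 182525
10 1624 22339 160186
11 1425 22538 137648
12 1225 22738 114910
13 1022 22941 91969
14 818 23145 68824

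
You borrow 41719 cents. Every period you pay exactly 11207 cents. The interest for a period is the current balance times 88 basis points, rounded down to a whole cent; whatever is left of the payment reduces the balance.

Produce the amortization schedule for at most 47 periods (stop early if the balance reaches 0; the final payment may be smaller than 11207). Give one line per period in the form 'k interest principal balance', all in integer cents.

1. interest=⌊41719·88/10000⌋=367; principal=11207-367=10840; balance=41719-10840=30879
2. interest=⌊30879·88/10000⌋=271; principal=11207-271=10936; balance=30879-10936=19943
3. interest=⌊19943·88/10000⌋=175; principal=11207-175=11032; balance=19943-11032=8911
4. interest=⌊8911·88/10000⌋=78; principal=min(11207-78,8911)=8911; balance=8911-8911=0

1 367 10840 30879
2 271 10936 19943
3 175 11032 8911
4 78 8911 0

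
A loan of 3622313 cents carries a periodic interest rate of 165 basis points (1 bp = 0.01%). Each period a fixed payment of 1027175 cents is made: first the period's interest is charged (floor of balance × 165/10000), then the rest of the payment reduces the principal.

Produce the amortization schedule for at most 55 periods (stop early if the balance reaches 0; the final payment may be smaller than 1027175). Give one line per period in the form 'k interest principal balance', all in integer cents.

1. interest=⌊3622313·165/10000⌋=59768; principal=1027175-59768=967407; balance=3622313-967407=2654906
2. interest=⌊2654906·165/10000⌋=43805; principal=1027175-43805=983370; balance=2654906-983370=1671536
3. interest=⌊1671536·165/10000⌋=27580; principal=1027175-27580=999595; balance=1671536-999595=671941
4. interest=⌊671941·165/10000⌋=11087; principal=min(1027175-11087,671941)=671941; balance=671941-671941=0

1 59768 967407 2654906
2 43805 983370 1671536
3 27580 999595 671941
4 11087 671941 0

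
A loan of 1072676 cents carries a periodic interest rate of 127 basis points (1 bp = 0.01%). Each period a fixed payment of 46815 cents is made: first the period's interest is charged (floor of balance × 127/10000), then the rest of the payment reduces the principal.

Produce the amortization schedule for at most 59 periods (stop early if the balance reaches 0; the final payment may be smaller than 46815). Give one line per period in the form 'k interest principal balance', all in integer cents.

1. interest=⌊1072676·127/10000⌋=13622; principal=46815-13622=33193; balance=1072676-33193=1039483
2. interest=⌊1039483·127/10000⌋=13201; principal=46815-13201=33614; balance=1039483-33614=1005869
3. interest=⌊1005869·127/10000⌋=12774; principal=46815-12774=34041; balance=1005869-34041=971828
4. interest=⌊971828·127/10000⌋=12342; principal=46815-12342=34473; balance=971828-34473=937355
5. interest=⌊937355·127/10000⌋=11904; principal=46815-11904=34911; balance=937355-34911=902444
6. interest=⌊902444·127/10000⌋=11461; principal=46815-11461=35354; balance=902444-35354=867090
7. interest=⌊867090·127/10000⌋=11012; principal=46815-11012=35803; balance=867090-35803=831287
8. interest=⌊831287·127/10000⌋=10557; principal=46815-10557=36258; balance=831287-36258=795029
9. interest=⌊795029·127/10000⌋=10096; principal=46815-10096=36719; balance=795029-36719=758310
10. interest=⌊758310·127/10000⌋=9630; principal=46815-9630=37185; balance=758310-37185=721125
11. interest=⌊721125·127/10000⌋=9158; principal=46815-9158=37657; balance=721125-37657=683468
12. interest=⌊683468·127/10000⌋=8680; principal=46815-8680=38135; balance=683468-38135=645333
13. interest=⌊645333·127/10000⌋=8195; principal=46815-8195=38620; balance=645333-38620=606713
14. interest=⌊606713·127/10000⌋=7705; principal=46815-7705=39110; balance=606713-39110=567603
15. interest=⌊567603·127/10000⌋=7208; principal=46815-7208=39607; balance=567603-39607=527996
16. interest=⌊527996·127/10000⌋=6705; principal=46815-6705=40110; balance=527996-40110=487886
17. interest=⌊487886·127/10000⌋=6196; principal=46815-6196=40619; balance=487886-40619=447267
18. interest=⌊447267·127/10000⌋=5680; principal=46815-5680=41135; balance=447267-41135=406132
19. interest=⌊406132·127/10000⌋=5157; principal=46815-5157=41658; balance=406132-41658=364474
20. interest=⌊364474·127/10000⌋=4628; principal=46815-4628=42187; balance=364474-42187=322287
21. interest=⌊322287·127/10000⌋=4093; principal=46815-4093=42722; balance=322287-42722=279565
22. interest=⌊279565·127/10000⌋=3550; principal=46815-3550=43265; balance=279565-43265=236300
23. interest=⌊236300·127/10000⌋=3001; principal=46815-3001=43814; balance=236300-43814=192486
24. interest=⌊192486·127/10000⌋=2444; principal=46815-2444=44371; balance=192486-44371=148115
25. interest=⌊148115·127/10000⌋=1881; principal=46815-1881=44934; balance=148115-44934=103181
26. interest=⌊103181·127/10000⌋=1310; principal=46815-1310=45505; balance=103181-45505=57676
27. interest=⌊57676·127/10000⌋=732; principal=46815-732=46083; balance=57676-46083=11593
28. interest=⌊11593·127/10000⌋=147; principal=min(46815-147,11593)=11593; balance=11593-11593=0

1 13622 33193 1039483
2 13201 33614 1005869
3 12774 34041 971828
4 12342 34473 937355
5 11904 34911 902444
6 11461 35354 867090
7 11012 35803 831287
8 10557 36258 795029
9 10096 36719 758310
10 9630 37185 721125
11 9158 37657 683468
12 8680 38135 645333
13 8195 38620 606713
14 7705 39110 567603
15 7208 39607 527996
16 6705 40110 487886
17 6196 40619 447267
18 5680 41135 406132
19 5157 41658 364474
20 4628 42187 322287
21 4093 42722 279565
22 3550 43265 236300
23 3001 43814 192486
24 2444 44371 148115
25 1881 44934 103181
26 1310 45505 57676
27 732 46083 11593
28 147 11593 0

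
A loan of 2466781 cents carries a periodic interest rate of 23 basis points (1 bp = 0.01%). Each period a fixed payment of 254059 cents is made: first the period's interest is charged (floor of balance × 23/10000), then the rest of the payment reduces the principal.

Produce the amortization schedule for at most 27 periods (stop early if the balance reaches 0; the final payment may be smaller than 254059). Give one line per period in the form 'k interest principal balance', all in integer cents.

1 5673 248386 2218395
2 5102 248957 1969438
3 4529 249530 1719908
4 3955 250104 1469804
5 3380 250679 1219125
6 2803 251256 967869
7 2226 251833 716036
8 1646 252413 463623
9 1066 252993 210630
10 484 210630 0

1. interest=⌊2466781·23/10000⌋=5673; principal=254059-5673=248386; balance=2466781-248386=2218395
2. interest=⌊2218395·23/10000⌋=5102; principal=254059-5102=248957; balance=2218395-248957=1969438
3. interest=⌊1969438·23/10000⌋=4529; principal=254059-4529=249530; balance=1969438-249530=1719908
4. interest=⌊1719908·23/10000⌋=3955; principal=254059-3955=250104; balance=1719908-250104=1469804
5. interest=⌊1469804·23/10000⌋=3380; principal=254059-3380=250679; balance=1469804-250679=1219125
6. interest=⌊1219125·23/10000⌋=2803; principal=254059-2803=251256; balance=1219125-251256=967869
7. interest=⌊967869·23/10000⌋=2226; principal=254059-2226=251833; balance=967869-251833=716036
8. interest=⌊716036·23/10000⌋=1646; principal=254059-1646=252413; balance=716036-252413=463623
9. interest=⌊463623·23/10000⌋=1066; principal=254059-1066=252993; balance=463623-252993=210630
10. interest=⌊210630·23/10000⌋=484; principal=min(254059-484,210630)=210630; balance=210630-210630=0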